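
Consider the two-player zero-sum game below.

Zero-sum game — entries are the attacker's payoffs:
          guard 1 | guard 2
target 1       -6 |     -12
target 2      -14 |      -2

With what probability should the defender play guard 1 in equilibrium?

5/9

Row minima are -12 and -14, so the attacker's maximin is -12; column maxima are -6 and -2, so the defender's minimax is -6. These differ, so the equilibrium is in mixed strategies.
Let the defender play guard 1 with probability q. The attacker is indifferent when −6q − 12(1−q) = −14q − 2(1−q), giving q = 5/9.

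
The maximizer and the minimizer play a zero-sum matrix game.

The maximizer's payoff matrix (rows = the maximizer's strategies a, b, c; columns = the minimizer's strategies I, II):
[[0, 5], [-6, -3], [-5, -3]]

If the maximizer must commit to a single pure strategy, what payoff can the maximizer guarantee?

0

The worst-case payoff for each row is a: 0, b: -6, c: -5.
The best of these is 0.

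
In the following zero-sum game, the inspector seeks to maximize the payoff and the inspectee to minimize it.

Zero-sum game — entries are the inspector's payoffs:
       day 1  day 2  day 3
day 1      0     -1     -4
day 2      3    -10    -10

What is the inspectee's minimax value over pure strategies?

The worst case (largest entry) in each column is day 1: 3, day 2: -1, day 3: -4.
The best (smallest) of these is -4.

-4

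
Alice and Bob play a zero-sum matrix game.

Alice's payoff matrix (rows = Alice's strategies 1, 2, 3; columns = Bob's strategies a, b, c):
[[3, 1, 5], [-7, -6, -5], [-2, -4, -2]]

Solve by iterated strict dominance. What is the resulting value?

Row 3 is strictly dominated by row 1 (3>-2, 1>-4, 5>-2); eliminate 3.
Row 2 is strictly dominated by row 1 (3>-7, 1>-6, 5>-5); eliminate 2.
Column a is strictly dominated by b for Bob (1<3); eliminate a.
Column c is strictly dominated by b for Bob (1<5); eliminate c.
Only (1, b) remains, with payoff 1.

1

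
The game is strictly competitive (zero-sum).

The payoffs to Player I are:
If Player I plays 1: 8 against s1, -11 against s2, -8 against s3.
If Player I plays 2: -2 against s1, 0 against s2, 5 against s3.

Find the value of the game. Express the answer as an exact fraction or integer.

Column s3 is strictly dominated by s2 for Player II (it gives Player I more in every row).
The remaining 2×2 game on (1, 2) × (s1, s2) has no saddle point. Let Player I play 1 with probability p; indifference gives 8p − 2(1−p) = −11p, so p = 2/21.
Similarly Player II's optimal q on s1 is 11/21, and the value is 8·(11/21) + (-11)·(10/21) = -22/21.

-22/21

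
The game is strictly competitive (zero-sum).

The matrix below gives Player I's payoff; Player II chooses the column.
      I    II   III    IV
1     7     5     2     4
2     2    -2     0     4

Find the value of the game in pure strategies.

Row minima: 2, -2 → Player I's maximin is 2.
Column maxima: 7, 5, 2, 4 → Player II's minimax is 2.
They coincide at (1, III), so the value is 2.

2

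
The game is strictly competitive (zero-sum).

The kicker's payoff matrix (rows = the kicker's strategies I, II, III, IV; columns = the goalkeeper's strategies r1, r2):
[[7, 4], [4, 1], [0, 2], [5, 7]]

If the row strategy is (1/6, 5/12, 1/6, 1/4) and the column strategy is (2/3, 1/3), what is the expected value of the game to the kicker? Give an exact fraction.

34/9

Against (2/3, 1/3), each row's expected payoff is I: 6; II: 3; III: 2/3; IV: 17/3.
Taking the (1/6, 5/12, 1/6, 1/4)-weighted average: (1/6)·(6) + (5/12)·(3) + (1/6)·(2/3) + (1/4)·(17/3) = 34/9.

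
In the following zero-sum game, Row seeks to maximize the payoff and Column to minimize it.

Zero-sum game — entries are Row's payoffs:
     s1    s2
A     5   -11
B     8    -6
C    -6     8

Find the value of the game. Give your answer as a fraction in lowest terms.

1

Row A is strictly dominated by row B, so Row never plays it.
The remaining 2×2 game on (B, C) × (s1, s2) has no saddle point. Let Row play B with probability p; indifference gives 8p − 6(1−p) = −6p + 8(1−p), so p = 1/2.
Similarly Column's optimal q on s1 is 1/2, and the value is 8·(1/2) + (-6)·(1/2) = 1.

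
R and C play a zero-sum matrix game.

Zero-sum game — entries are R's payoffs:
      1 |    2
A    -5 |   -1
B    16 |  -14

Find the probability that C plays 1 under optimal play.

13/34

Row minima are -5 and -14, so R's maximin is -5; column maxima are 16 and -1, so C's minimax is -1. These differ, so the equilibrium is in mixed strategies.
Let C play 1 with probability q. R is indifferent when −5q − (1−q) = 16q − 14(1−q), giving q = 13/34.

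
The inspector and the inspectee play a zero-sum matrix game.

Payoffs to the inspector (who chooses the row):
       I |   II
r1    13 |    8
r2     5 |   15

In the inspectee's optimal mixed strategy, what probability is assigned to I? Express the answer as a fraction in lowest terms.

Row minima are 8 and 5, so the inspector's maximin is 8; column maxima are 13 and 15, so the inspectee's minimax is 13. These differ, so the equilibrium is in mixed strategies.
Let the inspectee play I with probability q. The inspector is indifferent when 13q + 8(1−q) = 5q + 15(1−q), giving q = 7/15.

7/15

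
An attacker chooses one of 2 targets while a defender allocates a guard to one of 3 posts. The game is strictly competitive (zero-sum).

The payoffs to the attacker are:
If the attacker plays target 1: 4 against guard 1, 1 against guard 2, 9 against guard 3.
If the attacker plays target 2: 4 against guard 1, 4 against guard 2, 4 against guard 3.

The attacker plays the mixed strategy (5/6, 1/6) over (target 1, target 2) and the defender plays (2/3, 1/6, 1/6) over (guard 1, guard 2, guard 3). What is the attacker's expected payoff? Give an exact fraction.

Against (2/3, 1/6, 1/6), each row's expected payoff is target 1: 13/3; target 2: 4.
Taking the (5/6, 1/6)-weighted average: (5/6)·(13/3) + (1/6)·(4) = 77/18.

77/18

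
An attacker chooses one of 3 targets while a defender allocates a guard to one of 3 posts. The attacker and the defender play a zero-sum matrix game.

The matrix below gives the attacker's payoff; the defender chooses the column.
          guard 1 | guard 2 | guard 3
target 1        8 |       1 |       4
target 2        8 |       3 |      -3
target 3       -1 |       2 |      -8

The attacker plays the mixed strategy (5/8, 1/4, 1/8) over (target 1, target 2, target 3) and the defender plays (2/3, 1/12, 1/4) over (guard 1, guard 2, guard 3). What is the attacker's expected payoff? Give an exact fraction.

157/32

Against (2/3, 1/12, 1/4), each row's expected payoff is target 1: 77/12; target 2: 29/6; target 3: -5/2.
Taking the (5/8, 1/4, 1/8)-weighted average: (5/8)·(77/12) + (1/4)·(29/6) + (1/8)·(-5/2) = 157/32.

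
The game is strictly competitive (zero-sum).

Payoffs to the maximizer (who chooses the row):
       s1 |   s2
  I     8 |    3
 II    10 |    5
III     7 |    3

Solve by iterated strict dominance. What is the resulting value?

5

Row III is strictly dominated by row II (10>7, 5>3); eliminate III.
Column s1 is strictly dominated by s2 for the minimizer (3<8, 5<10); eliminate s1.
Row I is strictly dominated by row II (5>3); eliminate I.
Only (II, s2) remains, with payoff 5.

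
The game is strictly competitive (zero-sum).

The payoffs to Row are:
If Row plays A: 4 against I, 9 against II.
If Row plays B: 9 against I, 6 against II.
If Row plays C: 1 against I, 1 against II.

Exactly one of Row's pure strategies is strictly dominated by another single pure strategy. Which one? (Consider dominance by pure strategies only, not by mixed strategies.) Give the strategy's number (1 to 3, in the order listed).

Compare C with A: 4 > 1, 9 > 1.
So A strictly dominates C for Row; C is strictly dominated.

3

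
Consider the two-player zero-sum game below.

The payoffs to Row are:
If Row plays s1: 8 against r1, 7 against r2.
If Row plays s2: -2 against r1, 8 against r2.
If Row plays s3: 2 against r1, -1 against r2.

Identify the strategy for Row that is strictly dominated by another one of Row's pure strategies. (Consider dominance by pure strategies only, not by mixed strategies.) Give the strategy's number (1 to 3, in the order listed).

Compare s3 with s1: 8 > 2, 7 > -1.
So s1 strictly dominates s3 for Row; s3 is strictly dominated.

3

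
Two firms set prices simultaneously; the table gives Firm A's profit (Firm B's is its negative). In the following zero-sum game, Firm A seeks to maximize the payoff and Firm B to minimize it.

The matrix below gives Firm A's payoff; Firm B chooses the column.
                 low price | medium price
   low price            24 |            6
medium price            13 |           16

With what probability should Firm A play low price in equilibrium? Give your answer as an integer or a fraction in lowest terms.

1/7

Row minima are 6 and 13, so Firm A's maximin is 13; column maxima are 24 and 16, so Firm B's minimax is 16. These differ, so the equilibrium is in mixed strategies.
Let Firm A play low price with probability p. Firm B is indifferent when 24p + 13(1−p) = 6p + 16(1−p), giving p = 1/7.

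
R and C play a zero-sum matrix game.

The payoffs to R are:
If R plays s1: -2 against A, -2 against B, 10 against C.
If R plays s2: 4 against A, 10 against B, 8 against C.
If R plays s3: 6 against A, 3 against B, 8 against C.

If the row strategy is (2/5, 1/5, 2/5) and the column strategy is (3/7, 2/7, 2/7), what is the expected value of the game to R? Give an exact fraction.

148/35

Against (3/7, 2/7, 2/7), each row's expected payoff is s1: 10/7; s2: 48/7; s3: 40/7.
Taking the (2/5, 1/5, 2/5)-weighted average: (2/5)·(10/7) + (1/5)·(48/7) + (2/5)·(40/7) = 148/35.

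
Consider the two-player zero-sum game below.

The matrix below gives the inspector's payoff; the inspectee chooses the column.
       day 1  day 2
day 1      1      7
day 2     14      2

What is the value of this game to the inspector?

Row minima are 1 and 2, so the inspector's maximin is 2; column maxima are 14 and 7, so the inspectee's minimax is 7. These differ, so the equilibrium is in mixed strategies.
Let the inspector play day 1 with probability p. The inspectee is indifferent when p + 14(1−p) = 7p + 2(1−p), giving p = 2/3.
Let the inspectee play day 1 with probability q. The inspector is indifferent when q + 7(1−q) = 14q + 2(1−q), giving q = 5/18.
The value is 1·(5/18) + (7)·(13/18) = 16/3.

16/3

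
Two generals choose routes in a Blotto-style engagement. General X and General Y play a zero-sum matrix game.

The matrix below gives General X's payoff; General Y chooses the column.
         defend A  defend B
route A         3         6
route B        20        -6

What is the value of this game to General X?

138/29

Row minima are 3 and -6, so General X's maximin is 3; column maxima are 20 and 6, so General Y's minimax is 6. These differ, so the equilibrium is in mixed strategies.
Let General X play route A with probability p. General Y is indifferent when 3p + 20(1−p) = 6p − 6(1−p), giving p = 26/29.
Let General Y play defend A with probability q. General X is indifferent when 3q + 6(1−q) = 20q − 6(1−q), giving q = 12/29.
The value is 3·(12/29) + (6)·(17/29) = 138/29.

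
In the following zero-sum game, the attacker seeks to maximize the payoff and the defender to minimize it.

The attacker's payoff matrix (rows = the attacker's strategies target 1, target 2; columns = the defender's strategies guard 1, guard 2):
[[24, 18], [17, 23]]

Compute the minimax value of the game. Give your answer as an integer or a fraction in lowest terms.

41/2

Row minima are 18 and 17, so the attacker's maximin is 18; column maxima are 24 and 23, so the defender's minimax is 23. These differ, so the equilibrium is in mixed strategies.
Let the attacker play target 1 with probability p. The defender is indifferent when 24p + 17(1−p) = 18p + 23(1−p), giving p = 1/2.
Let the defender play guard 1 with probability q. The attacker is indifferent when 24q + 18(1−q) = 17q + 23(1−q), giving q = 5/12.
The value is 24·(5/12) + (18)·(7/12) = 41/2.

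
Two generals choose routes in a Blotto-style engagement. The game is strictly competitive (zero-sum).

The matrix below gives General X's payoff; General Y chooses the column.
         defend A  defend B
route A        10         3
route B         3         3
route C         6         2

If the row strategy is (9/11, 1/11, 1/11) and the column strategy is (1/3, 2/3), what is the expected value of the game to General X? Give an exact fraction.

163/33

Against (1/3, 2/3), each row's expected payoff is route A: 16/3; route B: 3; route C: 10/3.
Taking the (9/11, 1/11, 1/11)-weighted average: (9/11)·(16/3) + (1/11)·(3) + (1/11)·(10/3) = 163/33.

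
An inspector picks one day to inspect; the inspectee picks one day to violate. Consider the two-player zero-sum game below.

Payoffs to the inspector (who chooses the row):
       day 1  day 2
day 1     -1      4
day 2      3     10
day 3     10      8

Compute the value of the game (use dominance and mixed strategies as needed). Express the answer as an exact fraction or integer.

76/9

Row day 1 is strictly dominated by row day 2, so the inspector never plays it.
The remaining 2×2 game on (day 2, day 3) × (day 1, day 2) has no saddle point. Let the inspector play day 2 with probability p; indifference gives 3p + 10(1−p) = 10p + 8(1−p), so p = 2/9.
Similarly the inspectee's optimal q on day 1 is 2/9, and the value is 3·(2/9) + (10)·(7/9) = 76/9.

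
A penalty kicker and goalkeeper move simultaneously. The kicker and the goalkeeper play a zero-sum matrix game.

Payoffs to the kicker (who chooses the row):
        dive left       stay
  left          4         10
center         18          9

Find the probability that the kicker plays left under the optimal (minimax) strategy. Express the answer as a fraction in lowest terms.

3/5

Row minima are 4 and 9, so the kicker's maximin is 9; column maxima are 18 and 10, so the goalkeeper's minimax is 10. These differ, so the equilibrium is in mixed strategies.
Let the kicker play left with probability p. The goalkeeper is indifferent when 4p + 18(1−p) = 10p + 9(1−p), giving p = 3/5.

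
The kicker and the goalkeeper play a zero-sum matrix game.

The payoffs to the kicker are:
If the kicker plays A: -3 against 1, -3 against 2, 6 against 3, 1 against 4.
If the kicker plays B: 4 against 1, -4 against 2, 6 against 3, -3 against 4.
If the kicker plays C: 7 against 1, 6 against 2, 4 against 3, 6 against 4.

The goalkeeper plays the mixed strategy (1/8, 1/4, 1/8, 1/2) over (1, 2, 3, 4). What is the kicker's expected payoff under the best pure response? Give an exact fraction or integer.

A: (-3)·(1/8) + (-3)·(1/4) + (6)·(1/8) + (1)·(1/2) = 1/8.
B: (4)·(1/8) + (-4)·(1/4) + (6)·(1/8) + (-3)·(1/2) = -5/4.
C: (7)·(1/8) + (6)·(1/4) + (4)·(1/8) + (6)·(1/2) = 47/8.
The best pure response is C with expected payoff 47/8.

47/8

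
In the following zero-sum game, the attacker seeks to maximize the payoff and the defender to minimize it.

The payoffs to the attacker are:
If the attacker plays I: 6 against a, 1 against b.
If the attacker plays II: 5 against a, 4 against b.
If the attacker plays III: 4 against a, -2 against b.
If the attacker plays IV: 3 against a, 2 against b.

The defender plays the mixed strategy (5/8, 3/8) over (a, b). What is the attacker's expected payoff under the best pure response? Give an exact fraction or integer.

37/8

I: (6)·(5/8) + (1)·(3/8) = 33/8.
II: (5)·(5/8) + (4)·(3/8) = 37/8.
III: (4)·(5/8) + (-2)·(3/8) = 7/4.
IV: (3)·(5/8) + (2)·(3/8) = 21/8.
The best pure response is II with expected payoff 37/8.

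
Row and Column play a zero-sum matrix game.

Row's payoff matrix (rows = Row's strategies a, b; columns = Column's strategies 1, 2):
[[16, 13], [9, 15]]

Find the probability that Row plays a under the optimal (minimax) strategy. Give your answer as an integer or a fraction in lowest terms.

2/3

Row minima are 13 and 9, so Row's maximin is 13; column maxima are 16 and 15, so Column's minimax is 15. These differ, so the equilibrium is in mixed strategies.
Let Row play a with probability p. Column is indifferent when 16p + 9(1−p) = 13p + 15(1−p), giving p = 2/3.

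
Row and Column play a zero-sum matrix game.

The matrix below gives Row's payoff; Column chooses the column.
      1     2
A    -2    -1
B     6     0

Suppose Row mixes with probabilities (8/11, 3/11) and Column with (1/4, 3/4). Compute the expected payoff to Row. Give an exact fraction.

-1/2

Against (1/4, 3/4), each row's expected payoff is A: -5/4; B: 3/2.
Taking the (8/11, 3/11)-weighted average: (8/11)·(-5/4) + (3/11)·(3/2) = -1/2.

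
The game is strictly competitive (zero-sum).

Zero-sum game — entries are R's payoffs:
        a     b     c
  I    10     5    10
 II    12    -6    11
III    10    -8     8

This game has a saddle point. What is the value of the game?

Row minima: 5, -6, -8 → R's maximin is 5.
Column maxima: 12, 5, 11 → C's minimax is 5.
They coincide at (I, b), so the value is 5.

5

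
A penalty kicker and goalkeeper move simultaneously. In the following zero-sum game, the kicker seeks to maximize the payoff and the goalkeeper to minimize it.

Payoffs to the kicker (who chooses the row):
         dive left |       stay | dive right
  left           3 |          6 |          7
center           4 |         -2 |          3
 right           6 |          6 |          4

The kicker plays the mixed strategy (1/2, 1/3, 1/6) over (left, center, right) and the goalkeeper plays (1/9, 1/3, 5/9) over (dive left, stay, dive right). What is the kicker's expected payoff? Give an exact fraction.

119/27

Against (1/9, 1/3, 5/9), each row's expected payoff is left: 56/9; center: 13/9; right: 44/9.
Taking the (1/2, 1/3, 1/6)-weighted average: (1/2)·(56/9) + (1/3)·(13/9) + (1/6)·(44/9) = 119/27.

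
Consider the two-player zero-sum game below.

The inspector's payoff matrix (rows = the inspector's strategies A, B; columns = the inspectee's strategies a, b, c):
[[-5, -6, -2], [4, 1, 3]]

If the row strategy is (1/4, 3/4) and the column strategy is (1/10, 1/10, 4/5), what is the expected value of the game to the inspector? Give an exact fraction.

Against (1/10, 1/10, 4/5), each row's expected payoff is A: -27/10; B: 29/10.
Taking the (1/4, 3/4)-weighted average: (1/4)·(-27/10) + (3/4)·(29/10) = 3/2.

3/2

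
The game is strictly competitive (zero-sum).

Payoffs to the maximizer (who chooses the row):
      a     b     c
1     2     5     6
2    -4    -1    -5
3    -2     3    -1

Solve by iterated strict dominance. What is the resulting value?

Row 2 is strictly dominated by row 1 (2>-4, 5>-1, 6>-5); eliminate 2.
Row 3 is strictly dominated by row 1 (2>-2, 5>3, 6>-1); eliminate 3.
Column b is strictly dominated by a for the minimizer (2<5); eliminate b.
Column c is strictly dominated by a for the minimizer (2<6); eliminate c.
Only (1, a) remains, with payoff 2.

2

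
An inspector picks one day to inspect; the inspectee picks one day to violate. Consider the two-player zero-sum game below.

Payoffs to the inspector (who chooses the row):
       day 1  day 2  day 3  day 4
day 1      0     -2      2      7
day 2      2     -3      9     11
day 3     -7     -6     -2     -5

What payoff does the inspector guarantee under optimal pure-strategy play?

Row minima: -2, -3, -7 → the inspector's maximin is -2.
Column maxima: 2, -2, 9, 11 → the inspectee's minimax is -2.
They coincide at (day 1, day 2), so the value is -2.

-2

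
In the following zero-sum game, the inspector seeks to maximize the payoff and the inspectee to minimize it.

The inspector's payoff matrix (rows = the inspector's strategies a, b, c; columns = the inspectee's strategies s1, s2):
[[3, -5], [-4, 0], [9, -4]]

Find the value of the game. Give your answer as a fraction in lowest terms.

-16/17

Row a is strictly dominated by row c, so the inspector never plays it.
The remaining 2×2 game on (b, c) × (s1, s2) has no saddle point. Let the inspector play b with probability p; indifference gives −4p + 9(1−p) = −4(1−p), so p = 13/17.
Similarly the inspectee's optimal q on s1 is 4/17, and the value is -4·(4/17) + (0)·(13/17) = -16/17.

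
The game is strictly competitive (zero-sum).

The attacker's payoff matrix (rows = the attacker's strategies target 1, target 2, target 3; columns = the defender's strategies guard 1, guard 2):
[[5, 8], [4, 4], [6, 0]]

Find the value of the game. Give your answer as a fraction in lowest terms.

Row target 2 is strictly dominated by row target 1, so the attacker never plays it.
The remaining 2×2 game on (target 1, target 3) × (guard 1, guard 2) has no saddle point. Let the attacker play target 1 with probability p; indifference gives 5p + 6(1−p) = 8p, so p = 2/3.
Similarly the defender's optimal q on guard 1 is 8/9, and the value is 5·(8/9) + (8)·(1/9) = 16/3.

16/3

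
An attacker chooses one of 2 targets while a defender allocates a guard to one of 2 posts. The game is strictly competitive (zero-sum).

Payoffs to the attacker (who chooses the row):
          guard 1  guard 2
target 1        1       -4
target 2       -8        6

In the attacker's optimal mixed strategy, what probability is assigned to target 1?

Row minima are -4 and -8, so the attacker's maximin is -4; column maxima are 1 and 6, so the defender's minimax is 1. These differ, so the equilibrium is in mixed strategies.
Let the attacker play target 1 with probability p. The defender is indifferent when p − 8(1−p) = −4p + 6(1−p), giving p = 14/19.

14/19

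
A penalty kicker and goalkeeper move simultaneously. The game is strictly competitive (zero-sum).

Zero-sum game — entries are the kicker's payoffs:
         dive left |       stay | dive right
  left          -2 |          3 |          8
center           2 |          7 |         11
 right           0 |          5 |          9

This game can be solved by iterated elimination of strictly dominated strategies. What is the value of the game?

Column stay is strictly dominated by dive left for the goalkeeper (-2<3, 2<7, 0<5); eliminate stay.
Column dive right is strictly dominated by dive left for the goalkeeper (-2<8, 2<11, 0<9); eliminate dive right.
Row right is strictly dominated by row center (2>0); eliminate right.
Row left is strictly dominated by row center (2>-2); eliminate left.
Only (center, dive left) remains, with payoff 2.

2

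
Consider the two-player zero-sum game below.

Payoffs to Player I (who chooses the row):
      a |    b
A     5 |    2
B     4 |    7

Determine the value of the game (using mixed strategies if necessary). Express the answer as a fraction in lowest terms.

Row minima are 2 and 4, so Player I's maximin is 4; column maxima are 5 and 7, so Player II's minimax is 5. These differ, so the equilibrium is in mixed strategies.
Let Player I play A with probability p. Player II is indifferent when 5p + 4(1−p) = 2p + 7(1−p), giving p = 1/2.
Let Player II play a with probability q. Player I is indifferent when 5q + 2(1−q) = 4q + 7(1−q), giving q = 5/6.
The value is 5·(5/6) + (2)·(1/6) = 9/2.

9/2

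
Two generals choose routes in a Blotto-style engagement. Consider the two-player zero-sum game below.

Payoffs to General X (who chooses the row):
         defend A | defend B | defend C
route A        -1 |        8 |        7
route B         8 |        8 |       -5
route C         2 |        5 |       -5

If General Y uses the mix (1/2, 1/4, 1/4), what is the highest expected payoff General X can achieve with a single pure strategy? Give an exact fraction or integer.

19/4

route A: (-1)·(1/2) + (8)·(1/4) + (7)·(1/4) = 13/4.
route B: (8)·(1/2) + (8)·(1/4) + (-5)·(1/4) = 19/4.
route C: (2)·(1/2) + (5)·(1/4) + (-5)·(1/4) = 1.
The best pure response is route B with expected payoff 19/4.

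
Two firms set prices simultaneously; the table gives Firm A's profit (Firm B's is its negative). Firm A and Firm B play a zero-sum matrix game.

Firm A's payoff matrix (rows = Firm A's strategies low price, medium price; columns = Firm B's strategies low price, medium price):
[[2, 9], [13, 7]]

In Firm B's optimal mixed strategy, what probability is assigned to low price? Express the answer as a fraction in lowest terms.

2/13

Row minima are 2 and 7, so Firm A's maximin is 7; column maxima are 13 and 9, so Firm B's minimax is 9. These differ, so the equilibrium is in mixed strategies.
Let Firm B play low price with probability q. Firm A is indifferent when 2q + 9(1−q) = 13q + 7(1−q), giving q = 2/13.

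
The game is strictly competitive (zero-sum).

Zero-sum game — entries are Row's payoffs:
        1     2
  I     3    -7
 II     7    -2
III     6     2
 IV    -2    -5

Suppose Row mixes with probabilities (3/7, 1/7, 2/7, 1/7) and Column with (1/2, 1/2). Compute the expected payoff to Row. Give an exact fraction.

1/7

Against (1/2, 1/2), each row's expected payoff is I: -2; II: 5/2; III: 4; IV: -7/2.
Taking the (3/7, 1/7, 2/7, 1/7)-weighted average: (3/7)·(-2) + (1/7)·(5/2) + (2/7)·(4) + (1/7)·(-7/2) = 1/7.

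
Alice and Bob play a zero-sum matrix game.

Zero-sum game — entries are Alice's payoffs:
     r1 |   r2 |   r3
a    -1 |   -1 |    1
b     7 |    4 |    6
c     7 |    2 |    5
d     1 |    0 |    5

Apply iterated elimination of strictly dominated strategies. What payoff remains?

4

Column r3 is strictly dominated by r2 for Bob (-1<1, 4<6, 2<5, 0<5); eliminate r3.
Row d is strictly dominated by row b (7>1, 4>0); eliminate d.
Row a is strictly dominated by row b (7>-1, 4>-1); eliminate a.
Column r1 is strictly dominated by r2 for Bob (4<7, 2<7); eliminate r1.
Row c is strictly dominated by row b (4>2); eliminate c.
Only (b, r2) remains, with payoff 4.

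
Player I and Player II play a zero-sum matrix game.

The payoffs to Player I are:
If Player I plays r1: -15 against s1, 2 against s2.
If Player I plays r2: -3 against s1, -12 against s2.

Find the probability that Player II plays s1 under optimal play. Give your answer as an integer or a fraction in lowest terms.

7/13

Row minima are -15 and -12, so Player I's maximin is -12; column maxima are -3 and 2, so Player II's minimax is -3. These differ, so the equilibrium is in mixed strategies.
Let Player II play s1 with probability q. Player I is indifferent when −15q + 2(1−q) = −3q − 12(1−q), giving q = 7/13.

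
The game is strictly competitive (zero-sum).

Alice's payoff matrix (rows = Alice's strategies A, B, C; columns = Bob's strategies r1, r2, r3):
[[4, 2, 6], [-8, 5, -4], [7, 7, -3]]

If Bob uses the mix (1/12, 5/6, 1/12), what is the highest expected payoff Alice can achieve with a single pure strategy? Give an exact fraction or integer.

A: (4)·(1/12) + (2)·(5/6) + (6)·(1/12) = 5/2.
B: (-8)·(1/12) + (5)·(5/6) + (-4)·(1/12) = 19/6.
C: (7)·(1/12) + (7)·(5/6) + (-3)·(1/12) = 37/6.
The best pure response is C with expected payoff 37/6.

37/6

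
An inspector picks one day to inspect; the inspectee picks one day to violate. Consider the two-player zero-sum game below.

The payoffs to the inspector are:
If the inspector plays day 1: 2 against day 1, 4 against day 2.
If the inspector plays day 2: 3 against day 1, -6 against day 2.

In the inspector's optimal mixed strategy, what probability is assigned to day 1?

Row minima are 2 and -6, so the inspector's maximin is 2; column maxima are 3 and 4, so the inspectee's minimax is 3. These differ, so the equilibrium is in mixed strategies.
Let the inspector play day 1 with probability p. The inspectee is indifferent when 2p + 3(1−p) = 4p − 6(1−p), giving p = 9/11.

9/11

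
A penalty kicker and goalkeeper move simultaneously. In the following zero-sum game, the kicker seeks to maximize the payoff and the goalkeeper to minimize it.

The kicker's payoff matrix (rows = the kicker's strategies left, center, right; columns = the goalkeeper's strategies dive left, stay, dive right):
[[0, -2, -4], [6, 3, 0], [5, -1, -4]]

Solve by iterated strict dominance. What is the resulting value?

0

Column stay is strictly dominated by dive right for the goalkeeper (-4<-2, 0<3, -4<-1); eliminate stay.
Column dive left is strictly dominated by dive right for the goalkeeper (-4<0, 0<6, -4<5); eliminate dive left.
Row left is strictly dominated by row center (0>-4); eliminate left.
Row right is strictly dominated by row center (0>-4); eliminate right.
Only (center, dive right) remains, with payoff 0.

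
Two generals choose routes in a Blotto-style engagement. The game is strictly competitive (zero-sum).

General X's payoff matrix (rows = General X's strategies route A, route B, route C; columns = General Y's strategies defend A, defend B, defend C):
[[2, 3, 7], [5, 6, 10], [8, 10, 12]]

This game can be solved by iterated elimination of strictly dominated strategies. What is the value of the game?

Row route B is strictly dominated by row route C (8>5, 10>6, 12>10); eliminate route B.
Column defend C is strictly dominated by defend A for General Y (2<7, 8<12); eliminate defend C.
Row route A is strictly dominated by row route C (8>2, 10>3); eliminate route A.
Column defend B is strictly dominated by defend A for General Y (8<10); eliminate defend B.
Only (route C, defend A) remains, with payoff 8.

8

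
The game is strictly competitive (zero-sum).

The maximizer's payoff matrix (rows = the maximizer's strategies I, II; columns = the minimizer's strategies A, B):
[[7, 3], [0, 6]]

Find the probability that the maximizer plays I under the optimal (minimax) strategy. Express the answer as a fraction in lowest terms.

3/5

Row minima are 3 and 0, so the maximizer's maximin is 3; column maxima are 7 and 6, so the minimizer's minimax is 6. These differ, so the equilibrium is in mixed strategies.
Let the maximizer play I with probability p. The minimizer is indifferent when 7p = 3p + 6(1−p), giving p = 3/5.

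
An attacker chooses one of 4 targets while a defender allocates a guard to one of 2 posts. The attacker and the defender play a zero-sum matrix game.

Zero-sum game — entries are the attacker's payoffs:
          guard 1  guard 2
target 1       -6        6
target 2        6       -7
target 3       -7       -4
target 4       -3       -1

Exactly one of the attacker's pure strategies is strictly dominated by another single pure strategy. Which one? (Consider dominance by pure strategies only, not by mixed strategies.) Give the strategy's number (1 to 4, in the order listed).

3

Compare target 3 with target 1: -6 > -7, 6 > -4.
So target 1 strictly dominates target 3 for the attacker; target 3 is strictly dominated.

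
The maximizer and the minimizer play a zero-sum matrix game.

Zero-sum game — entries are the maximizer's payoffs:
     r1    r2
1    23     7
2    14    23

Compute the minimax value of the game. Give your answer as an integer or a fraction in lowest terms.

Row minima are 7 and 14, so the maximizer's maximin is 14; column maxima are 23 and 23, so the minimizer's minimax is 23. These differ, so the equilibrium is in mixed strategies.
Let the maximizer play 1 with probability p. The minimizer is indifferent when 23p + 14(1−p) = 7p + 23(1−p), giving p = 9/25.
Let the minimizer play r1 with probability q. The maximizer is indifferent when 23q + 7(1−q) = 14q + 23(1−q), giving q = 16/25.
The value is 23·(16/25) + (7)·(9/25) = 431/25.

431/25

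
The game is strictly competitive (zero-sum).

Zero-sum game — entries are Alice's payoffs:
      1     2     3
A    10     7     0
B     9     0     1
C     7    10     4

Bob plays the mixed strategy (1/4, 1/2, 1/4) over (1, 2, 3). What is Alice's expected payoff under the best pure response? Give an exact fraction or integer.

31/4

A: (10)·(1/4) + (7)·(1/2) + (0)·(1/4) = 6.
B: (9)·(1/4) + (0)·(1/2) + (1)·(1/4) = 5/2.
C: (7)·(1/4) + (10)·(1/2) + (4)·(1/4) = 31/4.
The best pure response is C with expected payoff 31/4.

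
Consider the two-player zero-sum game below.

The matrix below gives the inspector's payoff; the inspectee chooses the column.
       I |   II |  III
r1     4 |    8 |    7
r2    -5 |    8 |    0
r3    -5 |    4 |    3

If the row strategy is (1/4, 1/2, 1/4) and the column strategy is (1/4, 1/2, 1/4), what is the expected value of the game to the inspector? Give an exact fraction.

Against (1/4, 1/2, 1/4), each row's expected payoff is r1: 27/4; r2: 11/4; r3: 3/2.
Taking the (1/4, 1/2, 1/4)-weighted average: (1/4)·(27/4) + (1/2)·(11/4) + (1/4)·(3/2) = 55/16.

55/16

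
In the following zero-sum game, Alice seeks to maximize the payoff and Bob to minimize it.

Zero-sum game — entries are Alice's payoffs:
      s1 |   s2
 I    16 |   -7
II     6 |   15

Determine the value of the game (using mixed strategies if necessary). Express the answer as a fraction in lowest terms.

141/16

Row minima are -7 and 6, so Alice's maximin is 6; column maxima are 16 and 15, so Bob's minimax is 15. These differ, so the equilibrium is in mixed strategies.
Let Alice play I with probability p. Bob is indifferent when 16p + 6(1−p) = −7p + 15(1−p), giving p = 9/32.
Let Bob play s1 with probability q. Alice is indifferent when 16q − 7(1−q) = 6q + 15(1−q), giving q = 11/16.
The value is 16·(11/16) + (-7)·(5/16) = 141/16.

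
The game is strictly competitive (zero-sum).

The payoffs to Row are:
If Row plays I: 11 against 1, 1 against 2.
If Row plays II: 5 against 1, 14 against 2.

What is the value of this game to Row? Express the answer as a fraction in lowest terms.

149/19

Row minima are 1 and 5, so Row's maximin is 5; column maxima are 11 and 14, so Column's minimax is 11. These differ, so the equilibrium is in mixed strategies.
Let Row play I with probability p. Column is indifferent when 11p + 5(1−p) = p + 14(1−p), giving p = 9/19.
Let Column play 1 with probability q. Row is indifferent when 11q + (1−q) = 5q + 14(1−q), giving q = 13/19.
The value is 11·(13/19) + (1)·(6/19) = 149/19.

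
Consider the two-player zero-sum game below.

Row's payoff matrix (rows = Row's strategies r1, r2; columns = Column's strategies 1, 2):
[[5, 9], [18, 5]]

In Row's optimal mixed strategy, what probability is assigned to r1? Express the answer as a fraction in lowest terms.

Row minima are 5 and 5, so Row's maximin is 5; column maxima are 18 and 9, so Column's minimax is 9. These differ, so the equilibrium is in mixed strategies.
Let Row play r1 with probability p. Column is indifferent when 5p + 18(1−p) = 9p + 5(1−p), giving p = 13/17.

13/17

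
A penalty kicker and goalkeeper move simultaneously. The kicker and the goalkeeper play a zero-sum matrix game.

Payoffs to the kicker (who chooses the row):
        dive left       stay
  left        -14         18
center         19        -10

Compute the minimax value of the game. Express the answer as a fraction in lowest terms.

202/61

Row minima are -14 and -10, so the kicker's maximin is -10; column maxima are 19 and 18, so the goalkeeper's minimax is 18. These differ, so the equilibrium is in mixed strategies.
Let the kicker play left with probability p. The goalkeeper is indifferent when −14p + 19(1−p) = 18p − 10(1−p), giving p = 29/61.
Let the goalkeeper play dive left with probability q. The kicker is indifferent when −14q + 18(1−q) = 19q − 10(1−q), giving q = 28/61.
The value is -14·(28/61) + (18)·(33/61) = 202/61.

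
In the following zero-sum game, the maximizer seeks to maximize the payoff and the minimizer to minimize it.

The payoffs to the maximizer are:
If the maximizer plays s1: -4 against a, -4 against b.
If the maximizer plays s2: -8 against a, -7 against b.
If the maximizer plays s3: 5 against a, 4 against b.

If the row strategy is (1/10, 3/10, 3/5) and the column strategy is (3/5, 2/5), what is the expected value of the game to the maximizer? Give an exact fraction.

Against (3/5, 2/5), each row's expected payoff is s1: -4; s2: -38/5; s3: 23/5.
Taking the (1/10, 3/10, 3/5)-weighted average: (1/10)·(-4) + (3/10)·(-38/5) + (3/5)·(23/5) = 2/25.

2/25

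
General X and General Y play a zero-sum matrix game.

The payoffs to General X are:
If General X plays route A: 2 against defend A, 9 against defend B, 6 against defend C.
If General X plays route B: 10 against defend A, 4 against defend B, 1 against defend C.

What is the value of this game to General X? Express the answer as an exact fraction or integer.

Column defend B is strictly dominated by defend C for General Y (it gives General X more in every row).
The remaining 2×2 game on (route A, route B) × (defend A, defend C) has no saddle point. Let General X play route A with probability p; indifference gives 2p + 10(1−p) = 6p + (1−p), so p = 9/13.
Similarly General Y's optimal q on defend A is 5/13, and the value is 2·(5/13) + (6)·(8/13) = 58/13.

58/13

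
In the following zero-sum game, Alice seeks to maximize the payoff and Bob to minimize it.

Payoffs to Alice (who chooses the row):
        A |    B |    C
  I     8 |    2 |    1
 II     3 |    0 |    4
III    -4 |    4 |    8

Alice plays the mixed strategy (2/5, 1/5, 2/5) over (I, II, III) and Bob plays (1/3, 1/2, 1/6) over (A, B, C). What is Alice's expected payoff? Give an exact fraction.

8/3

Against (1/3, 1/2, 1/6), each row's expected payoff is I: 23/6; II: 5/3; III: 2.
Taking the (2/5, 1/5, 2/5)-weighted average: (2/5)·(23/6) + (1/5)·(5/3) + (2/5)·(2) = 8/3.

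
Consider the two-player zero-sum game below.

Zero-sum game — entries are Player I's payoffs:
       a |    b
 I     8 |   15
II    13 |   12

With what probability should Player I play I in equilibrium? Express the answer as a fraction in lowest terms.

1/8

Row minima are 8 and 12, so Player I's maximin is 12; column maxima are 13 and 15, so Player II's minimax is 13. These differ, so the equilibrium is in mixed strategies.
Let Player I play I with probability p. Player II is indifferent when 8p + 13(1−p) = 15p + 12(1−p), giving p = 1/8.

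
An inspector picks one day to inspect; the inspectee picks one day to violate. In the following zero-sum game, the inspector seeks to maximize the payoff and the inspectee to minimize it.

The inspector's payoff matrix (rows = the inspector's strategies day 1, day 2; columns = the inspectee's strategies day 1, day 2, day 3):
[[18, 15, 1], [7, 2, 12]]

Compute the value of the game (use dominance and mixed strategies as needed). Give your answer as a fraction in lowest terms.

Column day 1 is strictly dominated by day 2 for the inspectee (it gives the inspector more in every row).
The remaining 2×2 game on (day 1, day 2) × (day 2, day 3) has no saddle point. Let the inspector play day 1 with probability p; indifference gives 15p + 2(1−p) = p + 12(1−p), so p = 5/12.
Similarly the inspectee's optimal q on day 2 is 11/24, and the value is 15·(11/24) + (1)·(13/24) = 89/12.

89/12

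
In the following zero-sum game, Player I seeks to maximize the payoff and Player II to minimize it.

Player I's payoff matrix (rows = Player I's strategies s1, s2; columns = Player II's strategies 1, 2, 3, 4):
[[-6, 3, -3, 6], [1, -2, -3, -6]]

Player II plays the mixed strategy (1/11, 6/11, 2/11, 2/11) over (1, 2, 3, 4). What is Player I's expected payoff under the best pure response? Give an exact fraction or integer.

s1: (-6)·(1/11) + (3)·(6/11) + (-3)·(2/11) + (6)·(2/11) = 18/11.
s2: (1)·(1/11) + (-2)·(6/11) + (-3)·(2/11) + (-6)·(2/11) = -29/11.
The best pure response is s1 with expected payoff 18/11.

18/11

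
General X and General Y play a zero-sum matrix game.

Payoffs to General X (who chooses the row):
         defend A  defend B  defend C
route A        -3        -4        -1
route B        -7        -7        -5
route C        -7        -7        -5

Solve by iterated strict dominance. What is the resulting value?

Row route B is strictly dominated by row route A (-3>-7, -4>-7, -1>-5); eliminate route B.
Row route C is strictly dominated by row route A (-3>-7, -4>-7, -1>-5); eliminate route C.
Column defend C is strictly dominated by defend A for General Y (-3<-1); eliminate defend C.
Column defend A is strictly dominated by defend B for General Y (-4<-3); eliminate defend A.
Only (route A, defend B) remains, with payoff -4.

-4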